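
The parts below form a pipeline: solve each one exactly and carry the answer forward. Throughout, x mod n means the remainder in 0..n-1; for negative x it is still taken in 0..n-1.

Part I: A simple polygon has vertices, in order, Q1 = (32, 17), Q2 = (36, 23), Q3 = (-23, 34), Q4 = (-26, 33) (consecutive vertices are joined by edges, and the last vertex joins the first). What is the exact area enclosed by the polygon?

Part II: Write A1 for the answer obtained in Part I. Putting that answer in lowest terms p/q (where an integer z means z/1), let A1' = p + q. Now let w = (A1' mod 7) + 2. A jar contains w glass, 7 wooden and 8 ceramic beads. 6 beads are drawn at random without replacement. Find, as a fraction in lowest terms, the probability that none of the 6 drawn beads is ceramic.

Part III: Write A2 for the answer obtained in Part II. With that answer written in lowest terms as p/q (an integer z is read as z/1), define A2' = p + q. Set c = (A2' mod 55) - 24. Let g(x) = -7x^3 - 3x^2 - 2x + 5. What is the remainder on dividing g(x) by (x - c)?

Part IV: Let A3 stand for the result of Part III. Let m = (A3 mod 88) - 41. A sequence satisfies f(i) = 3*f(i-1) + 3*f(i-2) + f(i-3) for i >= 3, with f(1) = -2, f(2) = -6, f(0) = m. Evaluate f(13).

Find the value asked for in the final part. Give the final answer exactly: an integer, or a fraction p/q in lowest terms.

Part I: cross terms: (32*23 - 36*17)=124, (36*34 - -23*23)=1753, (-23*33 - -26*34)=125, (-26*17 - 32*33)=-1498; twice the area = |504| = 504; area = 252; answer 252
Part II: A1 = 252; threaded value p + q = 253; w = 3; total draws C(18,6) = 18564; favorable C(10,6) = 210; P = 5/442; answer 5/442
Part III: A2 = 5/442; threaded value p + q = 447; c = -17; remainder = value at the root: -7*(-17)^3 - 3*(-17)^2 - 2*(-17)^1 + 5 = (34391) + (-867) + (34) + (5) = 33563; answer 33563
Part IV: A3 = 33563; m = -6; f(3) = 3*(-6) + 3*(-2) + 1*(-6) = -30; iterating: f(3)=-30, f(4)=-110, f(5)=-426, f(6)=-1638, f(7)=-6302, f(8)=-24246, f(9)=-93282, f(10)=-358886, f(11)=-1380750, f(12)=-5312190, f(13)=-20437706; answer -20437706

-20437706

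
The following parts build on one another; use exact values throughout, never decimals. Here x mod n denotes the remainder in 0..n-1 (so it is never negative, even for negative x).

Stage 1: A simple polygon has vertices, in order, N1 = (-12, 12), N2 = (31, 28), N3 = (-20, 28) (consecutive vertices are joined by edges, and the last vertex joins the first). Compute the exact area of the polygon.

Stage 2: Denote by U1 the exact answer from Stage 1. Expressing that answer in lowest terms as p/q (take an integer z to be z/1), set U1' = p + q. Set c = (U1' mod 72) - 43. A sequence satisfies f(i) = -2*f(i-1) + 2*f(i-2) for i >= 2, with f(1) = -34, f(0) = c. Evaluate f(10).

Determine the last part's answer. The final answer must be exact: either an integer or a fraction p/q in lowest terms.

Stage 1: cross terms: (-12*28 - 31*12)=-708, (31*28 - -20*28)=1428, (-20*12 - -12*28)=96; twice the area = |816| = 816; area = 408; answer 408
Stage 2: U1 = 408; threaded value p + q = 409; c = 6; f(2) = -2*(-34) + 2*(6) = 80; iterating: f(2)=80, f(3)=-228, f(4)=616, f(5)=-1688, f(6)=4608, f(7)=-12592, f(8)=34400, f(9)=-93984, f(10)=256768; answer 256768

256768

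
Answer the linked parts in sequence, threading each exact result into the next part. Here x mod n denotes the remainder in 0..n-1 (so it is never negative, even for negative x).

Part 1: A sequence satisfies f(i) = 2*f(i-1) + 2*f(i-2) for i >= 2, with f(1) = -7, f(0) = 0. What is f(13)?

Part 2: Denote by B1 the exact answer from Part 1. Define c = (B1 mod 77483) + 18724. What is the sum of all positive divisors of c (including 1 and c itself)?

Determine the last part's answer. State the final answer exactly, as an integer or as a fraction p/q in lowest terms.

90720

Part 1: f(2) = 2*(-7) + 2*(0) = -14; iterating: f(2)=-14, f(3)=-42, f(4)=-112, f(5)=-308, f(6)=-840, f(7)=-2296, f(8)=-6272, f(9)=-17136, f(10)=-46816, f(11)=-127904, f(12)=-349440, f(13)=-954688; answer -954688
Part 2: B1 = -954688; c = 71315; 71315 = 5 * 17 * 839; sigma = (1 + 5) * (1 + 17) * (1 + 839) = 6 * 18 * 840 = 90720; answer 90720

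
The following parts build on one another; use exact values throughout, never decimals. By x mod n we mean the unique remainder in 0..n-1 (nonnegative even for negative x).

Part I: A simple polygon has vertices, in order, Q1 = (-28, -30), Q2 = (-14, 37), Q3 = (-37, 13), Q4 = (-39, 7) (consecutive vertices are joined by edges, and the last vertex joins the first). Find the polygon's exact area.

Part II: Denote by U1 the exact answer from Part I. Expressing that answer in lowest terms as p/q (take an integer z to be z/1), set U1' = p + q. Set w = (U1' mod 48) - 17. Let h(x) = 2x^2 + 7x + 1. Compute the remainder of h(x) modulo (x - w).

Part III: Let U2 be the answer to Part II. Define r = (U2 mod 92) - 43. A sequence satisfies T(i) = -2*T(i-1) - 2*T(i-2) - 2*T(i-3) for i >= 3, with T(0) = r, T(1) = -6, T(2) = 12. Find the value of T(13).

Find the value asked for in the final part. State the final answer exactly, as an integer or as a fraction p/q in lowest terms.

2208

Part I: cross terms: (-28*37 - -14*-30)=-1456, (-14*13 - -37*37)=1187, (-37*7 - -39*13)=248, (-39*-30 - -28*7)=1366; twice the area = |1345| = 1345; area = 1345/2; answer 1345/2
Part II: U1 = 1345/2; threaded value p + q = 1347; w = -14; remainder = value at the root: 2*(-14)^2 + 7*(-14)^1 + 1 = (392) + (-98) + (1) = 295; answer 295
Part III: U2 = 295; r = -24; T(3) = -2*(12) - 2*(-6) - 2*(-24) = 36; iterating: T(3)=36, T(4)=-84, T(5)=72, T(6)=-48, T(7)=120, T(8)=-288, T(9)=432, T(10)=-528, T(11)=768, T(12)=-1344, T(13)=2208; answer 2208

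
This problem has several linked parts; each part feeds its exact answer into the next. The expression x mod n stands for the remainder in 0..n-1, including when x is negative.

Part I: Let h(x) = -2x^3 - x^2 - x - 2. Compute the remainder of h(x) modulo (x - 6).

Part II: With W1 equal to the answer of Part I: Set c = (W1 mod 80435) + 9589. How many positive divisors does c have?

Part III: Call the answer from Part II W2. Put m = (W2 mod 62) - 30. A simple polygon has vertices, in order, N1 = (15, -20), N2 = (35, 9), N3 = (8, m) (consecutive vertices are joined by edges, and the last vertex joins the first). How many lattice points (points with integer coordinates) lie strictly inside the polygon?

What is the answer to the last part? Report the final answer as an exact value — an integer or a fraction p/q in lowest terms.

Part I: remainder = value at the root: -2*(6)^3 - 1*(6)^2 - 1*(6)^1 - 2 = (-432) + (-36) + (-6) + (-2) = -476; answer -476
Part II: W1 = -476; c = 89548; 89548 = 2^2 * 61 * 367; number of divisors = (2+1) * (1+1) * (1+1) = 12; answer 12
Part III: W2 = 12; m = -18; cross terms: (15*9 - 35*-20)=835, (35*-18 - 8*9)=-702, (8*-20 - 15*-18)=110; twice the area = |243| = 243; area = 243/2; boundary points = 1 + 27 + 1 = 29; strictly interior points = area - boundary/2 + 1 = 108; answer 108

108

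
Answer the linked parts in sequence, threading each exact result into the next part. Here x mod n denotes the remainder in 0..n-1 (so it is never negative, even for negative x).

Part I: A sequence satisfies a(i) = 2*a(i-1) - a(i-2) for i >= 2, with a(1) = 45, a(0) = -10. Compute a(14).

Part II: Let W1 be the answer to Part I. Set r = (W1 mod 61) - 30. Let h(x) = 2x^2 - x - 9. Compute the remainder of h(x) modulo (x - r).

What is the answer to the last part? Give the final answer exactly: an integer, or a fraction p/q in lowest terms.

Part I: a(2) = 2*(45) - 1*(-10) = 100; iterating: a(2)=100, a(3)=155, a(4)=210, a(5)=265, a(6)=320, a(7)=375, a(8)=430, a(9)=485, a(10)=540, a(11)=595, a(12)=650, a(13)=705, a(14)=760; answer 760
Part II: W1 = 760; r = -2; remainder = value at the root: 2*(-2)^2 - 1*(-2)^1 - 9 = (8) + (2) + (-9) = 1; answer 1

1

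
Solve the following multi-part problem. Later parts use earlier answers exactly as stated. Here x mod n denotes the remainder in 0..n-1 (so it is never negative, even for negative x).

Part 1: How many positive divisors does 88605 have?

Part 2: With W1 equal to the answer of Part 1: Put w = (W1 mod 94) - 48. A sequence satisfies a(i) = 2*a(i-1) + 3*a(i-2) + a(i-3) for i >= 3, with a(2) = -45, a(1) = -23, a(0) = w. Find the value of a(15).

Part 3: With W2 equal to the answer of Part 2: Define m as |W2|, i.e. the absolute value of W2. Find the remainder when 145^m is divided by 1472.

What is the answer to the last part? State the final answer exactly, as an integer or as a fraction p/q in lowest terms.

497

Part 1: 88605 = 3^2 * 5 * 11 * 179; number of divisors = (2+1) * (1+1) * (1+1) * (1+1) = 24; answer 24
Part 2: W1 = 24; w = -24; a(3) = 2*(-45) + 3*(-23) + 1*(-24) = -183; iterating: a(3)=-183, a(4)=-524, a(5)=-1642, a(6)=-5039, a(7)=-15528, a(8)=-47815, a(9)=-147253, a(10)=-453479, a(11)=-1396532, a(12)=-4300754, a(13)=-13244583, a(14)=-40787960, a(15)=-125610423; answer -125610423
Part 3: W2 = -125610423; m = 125610423; squarings mod 1472: 145^1=145, 145^2=417, 145^4=193, 145^8=449, 145^16=1409, 145^32=1025, 145^64=1089, 145^128=961, 145^256=577, 145^512=257, 145^1024=1281, 145^2048=1153, 145^4096=193, 145^8192=449, 145^16384=1409, 145^32768=1025, 145^65536=1089, 145^131072=961, 145^262144=577, 145^524288=257, 145^1048576=1281, 145^2097152=1153, 145^4194304=193, 145^8388608=449, 145^16777216=1409, 145^33554432=1025, 145^67108864=1089; 145^125610423 = 145^1 * 145^2 * 145^4 * 145^16 * 145^32 * 145^128 * 145^256 * 145^2048 * 145^8192 * 145^32768 * 145^262144 * 145^524288 * 145^1048576 * 145^2097152 * 145^4194304 * 145^16777216 * 145^33554432 * 145^67108864 = 497 (mod 1472); answer 497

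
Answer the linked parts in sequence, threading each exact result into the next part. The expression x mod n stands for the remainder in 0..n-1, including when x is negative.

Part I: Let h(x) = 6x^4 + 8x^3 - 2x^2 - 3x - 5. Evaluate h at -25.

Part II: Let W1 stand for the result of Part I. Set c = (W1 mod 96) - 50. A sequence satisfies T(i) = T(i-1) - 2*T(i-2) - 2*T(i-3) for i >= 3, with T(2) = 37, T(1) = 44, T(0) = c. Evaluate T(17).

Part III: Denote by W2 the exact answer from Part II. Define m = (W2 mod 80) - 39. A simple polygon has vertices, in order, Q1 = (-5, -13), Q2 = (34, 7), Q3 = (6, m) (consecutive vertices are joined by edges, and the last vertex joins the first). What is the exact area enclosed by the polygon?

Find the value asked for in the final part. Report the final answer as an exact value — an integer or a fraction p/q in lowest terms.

755/2

Part I: 6*(-25)^4 + 8*(-25)^3 - 2*(-25)^2 - 3*(-25)^1 - 5 = (2343750) + (-125000) + (-1250) + (75) + (-5) = 2217570; answer 2217570
Part II: W1 = 2217570; c = 16; T(3) = 1*(37) - 2*(44) - 2*(16) = -83; iterating: T(3)=-83, T(4)=-245, T(5)=-153, T(6)=503, T(7)=1299, T(8)=599, T(9)=-3005, T(10)=-6801, T(11)=-1989, T(12)=17623, T(13)=35203, T(14)=3935, T(15)=-101717, T(16)=-179993, T(17)=15571; answer 15571
Part III: W2 = 15571; m = 12; cross terms: (-5*7 - 34*-13)=407, (34*12 - 6*7)=366, (6*-13 - -5*12)=-18; twice the area = |755| = 755; area = 755/2; answer 755/2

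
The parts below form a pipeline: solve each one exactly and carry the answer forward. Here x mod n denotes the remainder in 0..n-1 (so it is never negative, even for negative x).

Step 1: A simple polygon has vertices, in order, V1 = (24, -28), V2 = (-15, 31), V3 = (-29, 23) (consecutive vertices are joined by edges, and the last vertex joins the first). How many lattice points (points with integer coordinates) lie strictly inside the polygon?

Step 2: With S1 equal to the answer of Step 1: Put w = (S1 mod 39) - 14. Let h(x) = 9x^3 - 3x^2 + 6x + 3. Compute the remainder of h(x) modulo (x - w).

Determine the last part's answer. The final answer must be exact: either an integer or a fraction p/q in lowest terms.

4467

Step 1: cross terms: (24*31 - -15*-28)=324, (-15*23 - -29*31)=554, (-29*-28 - 24*23)=260; twice the area = |1138| = 1138; area = 569; boundary points = 1 + 2 + 1 = 4; strictly interior points = area - boundary/2 + 1 = 568; answer 568
Step 2: S1 = 568; w = 8; remainder = value at the root: 9*(8)^3 - 3*(8)^2 + 6*(8)^1 + 3 = (4608) + (-192) + (48) + (3) = 4467; answer 4467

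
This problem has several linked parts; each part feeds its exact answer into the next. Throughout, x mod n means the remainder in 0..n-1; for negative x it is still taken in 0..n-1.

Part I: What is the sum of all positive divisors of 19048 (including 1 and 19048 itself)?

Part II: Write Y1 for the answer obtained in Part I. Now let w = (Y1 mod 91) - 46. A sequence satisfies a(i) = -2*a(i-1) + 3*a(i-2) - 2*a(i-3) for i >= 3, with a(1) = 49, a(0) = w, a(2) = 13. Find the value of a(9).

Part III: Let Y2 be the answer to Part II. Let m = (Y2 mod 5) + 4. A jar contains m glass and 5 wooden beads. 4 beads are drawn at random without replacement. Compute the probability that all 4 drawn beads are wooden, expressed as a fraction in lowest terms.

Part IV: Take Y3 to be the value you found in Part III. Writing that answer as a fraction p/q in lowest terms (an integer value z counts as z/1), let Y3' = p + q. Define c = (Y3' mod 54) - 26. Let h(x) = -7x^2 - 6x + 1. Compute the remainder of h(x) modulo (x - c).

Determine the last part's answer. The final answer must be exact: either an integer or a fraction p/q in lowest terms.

-1104

Part I: 19048 = 2^3 * 2381; sigma = (1 + 2 + 4 + 8) * (1 + 2381) = 15 * 2382 = 35730; answer 35730
Part II: Y1 = 35730; w = 12; a(3) = -2*(13) + 3*(49) - 2*(12) = 97; iterating: a(3)=97, a(4)=-253, a(5)=771, a(6)=-2495, a(7)=7809, a(8)=-24645, a(9)=77707; answer 77707
Part III: Y2 = 77707; m = 6; total draws C(11,4) = 330; favorable C(5,4) = 5; P = 1/66; answer 1/66
Part IV: Y3 = 1/66; threaded value p + q = 67; c = -13; remainder = value at the root: -7*(-13)^2 - 6*(-13)^1 + 1 = (-1183) + (78) + (1) = -1104; answer -1104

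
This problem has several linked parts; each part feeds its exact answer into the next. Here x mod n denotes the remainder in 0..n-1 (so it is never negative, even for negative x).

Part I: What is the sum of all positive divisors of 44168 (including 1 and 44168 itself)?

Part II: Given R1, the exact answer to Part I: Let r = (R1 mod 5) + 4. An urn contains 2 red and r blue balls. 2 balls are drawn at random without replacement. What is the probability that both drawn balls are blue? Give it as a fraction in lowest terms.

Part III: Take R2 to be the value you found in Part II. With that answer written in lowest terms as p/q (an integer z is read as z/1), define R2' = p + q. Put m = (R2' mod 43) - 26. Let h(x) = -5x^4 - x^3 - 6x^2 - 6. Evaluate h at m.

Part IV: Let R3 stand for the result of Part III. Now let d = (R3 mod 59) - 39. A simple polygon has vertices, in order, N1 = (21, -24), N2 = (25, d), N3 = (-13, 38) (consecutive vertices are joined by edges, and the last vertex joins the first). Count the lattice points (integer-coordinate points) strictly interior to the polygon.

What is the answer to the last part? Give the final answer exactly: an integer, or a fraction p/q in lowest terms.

Part I: 44168 = 2^3 * 5521; sigma = (1 + 2 + 4 + 8) * (1 + 5521) = 15 * 5522 = 82830; answer 82830
Part II: R1 = 82830; r = 4; total draws C(6,2) = 15; favorable C(4,2) = 6; P = 2/5; answer 2/5
Part III: R2 = 2/5; threaded value p + q = 7; m = -19; -5*(-19)^4 - 1*(-19)^3 - 6*(-19)^2 - 6 = (-651605) + (6859) + (-2166) + (-6) = -646918; answer -646918
Part IV: R3 = -646918; d = -22; cross terms: (21*-22 - 25*-24)=138, (25*38 - -13*-22)=664, (-13*-24 - 21*38)=-486; twice the area = |316| = 316; area = 158; boundary points = 2 + 2 + 2 = 6; strictly interior points = area - boundary/2 + 1 = 156; answer 156

156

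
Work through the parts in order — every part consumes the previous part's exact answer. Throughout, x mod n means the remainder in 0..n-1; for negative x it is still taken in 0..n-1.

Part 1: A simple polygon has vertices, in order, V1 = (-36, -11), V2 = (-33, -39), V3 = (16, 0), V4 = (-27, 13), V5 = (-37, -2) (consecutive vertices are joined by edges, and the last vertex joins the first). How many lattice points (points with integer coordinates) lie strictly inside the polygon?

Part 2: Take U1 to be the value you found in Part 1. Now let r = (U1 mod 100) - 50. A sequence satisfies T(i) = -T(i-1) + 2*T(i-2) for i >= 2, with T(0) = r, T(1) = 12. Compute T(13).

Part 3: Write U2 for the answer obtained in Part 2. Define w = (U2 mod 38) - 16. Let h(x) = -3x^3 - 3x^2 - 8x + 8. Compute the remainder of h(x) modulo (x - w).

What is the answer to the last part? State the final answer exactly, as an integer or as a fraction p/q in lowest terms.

596

Part 1: cross terms: (-36*-39 - -33*-11)=1041, (-33*0 - 16*-39)=624, (16*13 - -27*0)=208, (-27*-2 - -37*13)=535, (-37*-11 - -36*-2)=335; twice the area = |2743| = 2743; area = 2743/2; boundary points = 1 + 1 + 1 + 5 + 1 = 9; strictly interior points = area - boundary/2 + 1 = 1368; answer 1368
Part 2: U1 = 1368; r = 18; T(2) = -1*(12) + 2*(18) = 24; iterating: T(2)=24, T(3)=0, T(4)=48, T(5)=-48, T(6)=144, T(7)=-240, T(8)=528, T(9)=-1008, T(10)=2064, T(11)=-4080, T(12)=8208, T(13)=-16368; answer -16368
Part 3: U2 = -16368; w = -6; remainder = value at the root: -3*(-6)^3 - 3*(-6)^2 - 8*(-6)^1 + 8 = (648) + (-108) + (48) + (8) = 596; answer 596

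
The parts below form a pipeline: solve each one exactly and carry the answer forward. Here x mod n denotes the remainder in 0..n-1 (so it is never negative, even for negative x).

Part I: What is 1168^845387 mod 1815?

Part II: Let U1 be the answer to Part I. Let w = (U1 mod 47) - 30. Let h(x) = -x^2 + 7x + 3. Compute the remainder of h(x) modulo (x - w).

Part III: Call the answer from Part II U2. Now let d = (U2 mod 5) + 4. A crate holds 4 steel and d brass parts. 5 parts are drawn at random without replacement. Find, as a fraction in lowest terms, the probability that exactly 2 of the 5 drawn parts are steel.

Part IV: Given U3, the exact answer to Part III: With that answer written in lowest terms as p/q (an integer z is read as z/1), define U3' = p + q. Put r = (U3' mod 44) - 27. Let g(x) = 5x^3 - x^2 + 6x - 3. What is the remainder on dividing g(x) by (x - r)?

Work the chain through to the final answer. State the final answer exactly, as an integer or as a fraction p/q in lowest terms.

-24959

Part I: squarings mod 1815: 1168^1=1168, 1168^2=1159, 1168^4=181, 1168^8=91, 1168^16=1021, 1168^32=631, 1168^64=676, 1168^128=1411, 1168^256=1681, 1168^512=1621, 1168^1024=1336, 1168^2048=751, 1168^4096=1351, 1168^8192=1126, 1168^16384=1006, 1168^32768=1081, 1168^65536=1516, 1168^131072=466, 1168^262144=1171, 1168^524288=916; 1168^845387 = 1168^1 * 1168^2 * 1168^8 * 1168^64 * 1168^512 * 1168^1024 * 1168^8192 * 1168^16384 * 1168^32768 * 1168^262144 * 1168^524288 = 667 (mod 1815); answer 667
Part II: U1 = 667; w = -21; remainder = value at the root: -1*(-21)^2 + 7*(-21)^1 + 3 = (-441) + (-147) + (3) = -585; answer -585
Part III: U2 = -585; d = 4; total draws C(8,5) = 56; favorable C(4,2)*C(4,3) = 24; P = 3/7; answer 3/7
Part IV: U3 = 3/7; threaded value p + q = 10; r = -17; remainder = value at the root: 5*(-17)^3 - 1*(-17)^2 + 6*(-17)^1 - 3 = (-24565) + (-289) + (-102) + (-3) = -24959; answer -24959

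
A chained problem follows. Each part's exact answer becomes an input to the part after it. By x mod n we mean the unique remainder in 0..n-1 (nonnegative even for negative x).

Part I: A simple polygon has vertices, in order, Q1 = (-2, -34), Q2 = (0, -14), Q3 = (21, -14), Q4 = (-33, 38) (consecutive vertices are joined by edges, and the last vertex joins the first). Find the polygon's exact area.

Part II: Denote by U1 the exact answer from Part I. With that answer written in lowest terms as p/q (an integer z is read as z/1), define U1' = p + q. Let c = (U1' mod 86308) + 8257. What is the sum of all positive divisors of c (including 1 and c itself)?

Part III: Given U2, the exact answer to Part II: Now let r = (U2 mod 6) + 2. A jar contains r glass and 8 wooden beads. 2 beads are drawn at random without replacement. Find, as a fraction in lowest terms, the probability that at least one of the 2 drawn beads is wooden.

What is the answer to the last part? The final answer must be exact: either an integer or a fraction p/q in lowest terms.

44/45

Part I: cross terms: (-2*-14 - 0*-34)=28, (0*-14 - 21*-14)=294, (21*38 - -33*-14)=336, (-33*-34 - -2*38)=1198; twice the area = |1856| = 1856; area = 928; answer 928
Part II: U1 = 928; threaded value p + q = 929; c = 9186; 9186 = 2 * 3 * 1531; sigma = (1 + 2) * (1 + 3) * (1 + 1531) = 3 * 4 * 1532 = 18384; answer 18384
Part III: U2 = 18384; r = 2; total draws C(10,2) = 45; complement C(2,2) = 1; favorable 45 - 1 = 44; P = 44/45; answer 44/45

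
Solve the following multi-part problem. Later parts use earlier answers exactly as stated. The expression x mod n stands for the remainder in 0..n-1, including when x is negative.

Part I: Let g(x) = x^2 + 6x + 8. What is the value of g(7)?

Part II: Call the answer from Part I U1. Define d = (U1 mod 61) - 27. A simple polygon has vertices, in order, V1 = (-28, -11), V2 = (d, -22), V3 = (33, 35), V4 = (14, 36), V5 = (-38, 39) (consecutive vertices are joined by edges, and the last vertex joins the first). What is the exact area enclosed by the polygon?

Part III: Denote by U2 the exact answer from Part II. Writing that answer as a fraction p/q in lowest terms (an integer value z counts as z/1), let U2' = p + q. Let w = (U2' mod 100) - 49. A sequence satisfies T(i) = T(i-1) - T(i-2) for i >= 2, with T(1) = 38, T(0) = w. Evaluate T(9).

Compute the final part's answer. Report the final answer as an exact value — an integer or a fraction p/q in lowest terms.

Part I: 1*(7)^2 + 6*(7)^1 + 8 = (49) + (42) + (8) = 99; answer 99
Part II: U1 = 99; d = 11; cross terms: (-28*-22 - 11*-11)=737, (11*35 - 33*-22)=1111, (33*36 - 14*35)=698, (14*39 - -38*36)=1914, (-38*-11 - -28*39)=1510; twice the area = |5970| = 5970; area = 2985; answer 2985
Part III: U2 = 2985; threaded value p + q = 2986; w = 37; T(2) = 1*(38) - 1*(37) = 1; iterating: T(2)=1, T(3)=-37, T(4)=-38, T(5)=-1, T(6)=37, T(7)=38, T(8)=1, T(9)=-37; answer -37

-37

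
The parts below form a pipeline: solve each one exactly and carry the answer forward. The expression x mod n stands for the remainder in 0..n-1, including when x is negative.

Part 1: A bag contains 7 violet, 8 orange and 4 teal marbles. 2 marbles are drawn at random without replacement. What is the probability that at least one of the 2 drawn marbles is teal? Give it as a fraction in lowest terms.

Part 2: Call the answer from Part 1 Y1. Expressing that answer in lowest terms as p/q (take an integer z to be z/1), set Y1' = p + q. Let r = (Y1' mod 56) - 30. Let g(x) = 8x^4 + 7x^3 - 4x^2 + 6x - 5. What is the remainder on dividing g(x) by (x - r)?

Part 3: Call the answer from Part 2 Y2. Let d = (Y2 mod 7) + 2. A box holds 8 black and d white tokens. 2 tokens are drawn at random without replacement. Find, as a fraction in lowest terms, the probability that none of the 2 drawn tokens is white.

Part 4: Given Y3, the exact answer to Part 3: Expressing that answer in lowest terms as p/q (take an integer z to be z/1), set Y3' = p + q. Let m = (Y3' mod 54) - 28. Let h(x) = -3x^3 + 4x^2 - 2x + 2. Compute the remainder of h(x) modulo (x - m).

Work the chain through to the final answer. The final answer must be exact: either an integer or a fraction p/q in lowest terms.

-19169

Part 1: total draws C(19,2) = 171; complement C(15,2) = 105; favorable 171 - 105 = 66; P = 22/57; answer 22/57
Part 2: Y1 = 22/57; threaded value p + q = 79; r = -7; remainder = value at the root: 8*(-7)^4 + 7*(-7)^3 - 4*(-7)^2 + 6*(-7)^1 - 5 = (19208) + (-2401) + (-196) + (-42) + (-5) = 16564; answer 16564
Part 3: Y2 = 16564; d = 4; total draws C(12,2) = 66; favorable C(8,2) = 28; P = 14/33; answer 14/33
Part 4: Y3 = 14/33; threaded value p + q = 47; m = 19; remainder = value at the root: -3*(19)^3 + 4*(19)^2 - 2*(19)^1 + 2 = (-20577) + (1444) + (-38) + (2) = -19169; answer -19169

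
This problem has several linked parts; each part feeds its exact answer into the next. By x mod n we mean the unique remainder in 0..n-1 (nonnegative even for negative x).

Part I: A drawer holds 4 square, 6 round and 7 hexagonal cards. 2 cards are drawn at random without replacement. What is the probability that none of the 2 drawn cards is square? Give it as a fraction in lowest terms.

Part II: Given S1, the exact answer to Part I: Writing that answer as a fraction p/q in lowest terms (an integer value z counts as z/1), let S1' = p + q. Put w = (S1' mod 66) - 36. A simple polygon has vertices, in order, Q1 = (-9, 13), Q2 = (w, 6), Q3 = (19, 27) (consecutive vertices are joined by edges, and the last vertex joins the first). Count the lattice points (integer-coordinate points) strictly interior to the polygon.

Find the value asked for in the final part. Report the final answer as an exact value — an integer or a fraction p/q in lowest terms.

Part I: total draws C(17,2) = 136; favorable C(13,2) = 78; P = 39/68; answer 39/68
Part II: S1 = 39/68; threaded value p + q = 107; w = 5; cross terms: (-9*6 - 5*13)=-119, (5*27 - 19*6)=21, (19*13 - -9*27)=490; twice the area = |392| = 392; area = 196; boundary points = 7 + 7 + 14 = 28; strictly interior points = area - boundary/2 + 1 = 183; answer 183

183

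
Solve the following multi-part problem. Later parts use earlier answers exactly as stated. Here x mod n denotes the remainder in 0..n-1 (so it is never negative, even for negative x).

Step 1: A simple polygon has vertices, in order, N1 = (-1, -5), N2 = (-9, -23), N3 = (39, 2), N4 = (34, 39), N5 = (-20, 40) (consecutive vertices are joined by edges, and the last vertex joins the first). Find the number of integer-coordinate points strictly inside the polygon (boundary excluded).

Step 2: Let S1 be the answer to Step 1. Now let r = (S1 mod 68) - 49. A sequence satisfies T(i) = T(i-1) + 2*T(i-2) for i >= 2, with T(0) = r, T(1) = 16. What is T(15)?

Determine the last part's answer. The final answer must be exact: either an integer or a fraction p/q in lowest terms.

174768

Step 1: cross terms: (-1*-23 - -9*-5)=-22, (-9*2 - 39*-23)=879, (39*39 - 34*2)=1453, (34*40 - -20*39)=2140, (-20*-5 - -1*40)=140; twice the area = |4590| = 4590; area = 2295; boundary points = 2 + 1 + 1 + 1 + 1 = 6; strictly interior points = area - boundary/2 + 1 = 2293; answer 2293
Step 2: S1 = 2293; r = 0; T(2) = 1*(16) + 2*(0) = 16; iterating: T(2)=16, T(3)=48, T(4)=80, T(5)=176, T(6)=336, T(7)=688, T(8)=1360, T(9)=2736, T(10)=5456, T(11)=10928, T(12)=21840, T(13)=43696, T(14)=87376, T(15)=174768; answer 174768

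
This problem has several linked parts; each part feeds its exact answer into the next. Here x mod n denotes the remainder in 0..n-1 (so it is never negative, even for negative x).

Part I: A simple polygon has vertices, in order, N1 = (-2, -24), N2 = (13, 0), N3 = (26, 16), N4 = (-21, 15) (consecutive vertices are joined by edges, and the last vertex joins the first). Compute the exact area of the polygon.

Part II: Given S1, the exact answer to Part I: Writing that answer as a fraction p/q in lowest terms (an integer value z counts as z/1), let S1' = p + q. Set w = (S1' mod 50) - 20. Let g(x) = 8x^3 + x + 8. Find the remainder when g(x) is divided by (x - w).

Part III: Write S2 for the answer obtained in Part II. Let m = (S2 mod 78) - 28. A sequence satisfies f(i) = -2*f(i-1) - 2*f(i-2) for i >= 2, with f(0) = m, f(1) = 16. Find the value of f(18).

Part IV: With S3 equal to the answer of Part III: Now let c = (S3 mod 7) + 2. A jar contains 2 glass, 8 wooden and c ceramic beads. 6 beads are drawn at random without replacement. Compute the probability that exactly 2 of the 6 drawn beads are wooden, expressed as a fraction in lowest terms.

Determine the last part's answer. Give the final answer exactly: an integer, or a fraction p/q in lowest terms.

Part I: cross terms: (-2*0 - 13*-24)=312, (13*16 - 26*0)=208, (26*15 - -21*16)=726, (-21*-24 - -2*15)=534; twice the area = |1780| = 1780; area = 890; answer 890
Part II: S1 = 890; threaded value p + q = 891; w = 21; remainder = value at the root: 8*(21)^3 + 1*(21)^1 + 8 = (74088) + (21) + (8) = 74117; answer 74117
Part III: S2 = 74117; m = -11; f(2) = -2*(16) - 2*(-11) = -10; iterating: f(2)=-10, f(3)=-12, f(4)=44, f(5)=-64, f(6)=40, f(7)=48, f(8)=-176, f(9)=256, f(10)=-160, f(11)=-192, f(12)=704, f(13)=-1024, f(14)=640, f(15)=768, f(16)=-2816, f(17)=4096, f(18)=-2560; answer -2560
Part IV: S3 = -2560; c = 4; total draws C(14,6) = 3003; favorable C(8,2)*C(6,4) = 420; P = 20/143; answer 20/143

20/143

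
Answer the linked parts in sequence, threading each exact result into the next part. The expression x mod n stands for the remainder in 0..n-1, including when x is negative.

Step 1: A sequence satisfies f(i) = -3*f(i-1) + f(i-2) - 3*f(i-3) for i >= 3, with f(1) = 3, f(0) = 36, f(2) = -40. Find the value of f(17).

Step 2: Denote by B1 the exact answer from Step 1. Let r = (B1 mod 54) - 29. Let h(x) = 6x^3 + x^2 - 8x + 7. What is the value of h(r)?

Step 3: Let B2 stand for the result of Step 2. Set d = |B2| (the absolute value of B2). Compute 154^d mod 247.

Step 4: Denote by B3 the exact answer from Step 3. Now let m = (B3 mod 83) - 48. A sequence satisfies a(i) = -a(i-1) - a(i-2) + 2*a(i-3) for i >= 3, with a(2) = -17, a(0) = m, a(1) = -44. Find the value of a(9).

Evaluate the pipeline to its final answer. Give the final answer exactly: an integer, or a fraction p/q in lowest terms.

Step 1: f(3) = -3*(-40) + 1*(3) - 3*(36) = 15; iterating: f(3)=15, f(4)=-94, f(5)=417, f(6)=-1390, f(7)=4869, f(8)=-17248, f(9)=60783, f(10)=-214204, f(11)=755139, f(12)=-2661970, f(13)=9383661, f(14)=-33078370, f(15)=116604681, f(16)=-411043396, f(17)=1448969979; answer 1448969979
Step 2: B1 = 1448969979; r = -8; 6*(-8)^3 + 1*(-8)^2 - 8*(-8)^1 + 7 = (-3072) + (64) + (64) + (7) = -2937; answer -2937
Step 3: B2 = -2937; d = 2937; squarings mod 247: 154^1=154, 154^2=4, 154^4=16, 154^8=9, 154^16=81, 154^32=139, 154^64=55, 154^128=61, 154^256=16, 154^512=9, 154^1024=81, 154^2048=139; 154^2937 = 154^1 * 154^8 * 154^16 * 154^32 * 154^64 * 154^256 * 154^512 * 154^2048 = 8 (mod 247); answer 8
Step 4: B3 = 8; m = -40; a(3) = -1*(-17) - 1*(-44) + 2*(-40) = -19; iterating: a(3)=-19, a(4)=-52, a(5)=37, a(6)=-23, a(7)=-118, a(8)=215, a(9)=-143; answer -143

-143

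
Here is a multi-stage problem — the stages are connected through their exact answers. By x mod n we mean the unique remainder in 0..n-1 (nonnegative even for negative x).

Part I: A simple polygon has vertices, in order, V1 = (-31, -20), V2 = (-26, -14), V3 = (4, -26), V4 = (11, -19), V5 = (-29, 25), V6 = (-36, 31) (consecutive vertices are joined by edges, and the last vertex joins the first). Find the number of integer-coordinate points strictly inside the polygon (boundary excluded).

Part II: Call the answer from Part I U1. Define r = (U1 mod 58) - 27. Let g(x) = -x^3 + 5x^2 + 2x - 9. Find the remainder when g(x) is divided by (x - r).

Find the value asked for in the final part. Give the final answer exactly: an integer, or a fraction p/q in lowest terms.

Part I: cross terms: (-31*-14 - -26*-20)=-86, (-26*-26 - 4*-14)=732, (4*-19 - 11*-26)=210, (11*25 - -29*-19)=-276, (-29*31 - -36*25)=1, (-36*-20 - -31*31)=1681; twice the area = |2262| = 2262; area = 1131; boundary points = 1 + 6 + 7 + 4 + 1 + 1 = 20; strictly interior points = area - boundary/2 + 1 = 1122; answer 1122
Part II: U1 = 1122; r = -7; remainder = value at the root: -1*(-7)^3 + 5*(-7)^2 + 2*(-7)^1 - 9 = (343) + (245) + (-14) + (-9) = 565; answer 565

565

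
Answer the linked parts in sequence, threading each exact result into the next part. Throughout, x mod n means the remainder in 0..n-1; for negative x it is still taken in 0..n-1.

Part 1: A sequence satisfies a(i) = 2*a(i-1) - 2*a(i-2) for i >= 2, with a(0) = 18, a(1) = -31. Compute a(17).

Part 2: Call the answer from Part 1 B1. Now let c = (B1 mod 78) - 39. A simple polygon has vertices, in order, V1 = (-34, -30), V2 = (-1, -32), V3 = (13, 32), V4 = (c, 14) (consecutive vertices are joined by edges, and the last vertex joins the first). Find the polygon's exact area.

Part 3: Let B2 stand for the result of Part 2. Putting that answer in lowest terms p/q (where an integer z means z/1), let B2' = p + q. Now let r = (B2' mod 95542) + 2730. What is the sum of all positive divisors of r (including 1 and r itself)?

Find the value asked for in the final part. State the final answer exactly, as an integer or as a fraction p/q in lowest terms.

Part 1: a(2) = 2*(-31) - 2*(18) = -98; iterating: a(2)=-98, a(3)=-134, a(4)=-72, a(5)=124, a(6)=392, a(7)=536, a(8)=288, a(9)=-496, a(10)=-1568, a(11)=-2144, a(12)=-1152, a(13)=1984, a(14)=6272, a(15)=8576, a(16)=4608, a(17)=-7936; answer -7936
Part 2: B1 = -7936; c = -19; cross terms: (-34*-32 - -1*-30)=1058, (-1*32 - 13*-32)=384, (13*14 - -19*32)=790, (-19*-30 - -34*14)=1046; twice the area = |3278| = 3278; area = 1639; answer 1639
Part 3: B2 = 1639; threaded value p + q = 1640; r = 4370; 4370 = 2 * 5 * 19 * 23; sigma = (1 + 2) * (1 + 5) * (1 + 19) * (1 + 23) = 3 * 6 * 20 * 24 = 8640; answer 8640

8640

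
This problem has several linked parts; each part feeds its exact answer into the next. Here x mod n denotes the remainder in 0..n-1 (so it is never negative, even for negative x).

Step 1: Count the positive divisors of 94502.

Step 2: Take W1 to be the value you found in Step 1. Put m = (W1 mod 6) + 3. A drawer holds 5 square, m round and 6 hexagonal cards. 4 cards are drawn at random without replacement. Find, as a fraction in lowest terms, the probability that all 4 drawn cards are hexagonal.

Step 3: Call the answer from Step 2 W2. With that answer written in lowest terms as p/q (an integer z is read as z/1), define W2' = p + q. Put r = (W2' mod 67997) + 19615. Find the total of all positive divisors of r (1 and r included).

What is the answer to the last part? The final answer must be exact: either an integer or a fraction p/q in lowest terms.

41664

Step 1: 94502 = 2 * 47251; number of divisors = (1+1) * (1+1) = 4; answer 4
Step 2: W1 = 4; m = 7; total draws C(18,4) = 3060; favorable C(6,4) = 15; P = 1/204; answer 1/204
Step 3: W2 = 1/204; threaded value p + q = 205; r = 19820; 19820 = 2^2 * 5 * 991; sigma = (1 + 2 + 4) * (1 + 5) * (1 + 991) = 7 * 6 * 992 = 41664; answer 41664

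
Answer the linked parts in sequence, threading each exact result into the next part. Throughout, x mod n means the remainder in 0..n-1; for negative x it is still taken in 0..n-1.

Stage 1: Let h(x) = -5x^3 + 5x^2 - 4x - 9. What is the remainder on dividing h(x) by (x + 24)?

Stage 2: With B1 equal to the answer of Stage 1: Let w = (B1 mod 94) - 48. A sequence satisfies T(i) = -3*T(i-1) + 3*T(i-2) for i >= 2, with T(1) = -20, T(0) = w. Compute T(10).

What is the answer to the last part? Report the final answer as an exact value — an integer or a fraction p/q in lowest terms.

Stage 1: remainder = value at the root: -5*(-24)^3 + 5*(-24)^2 - 4*(-24)^1 - 9 = (69120) + (2880) + (96) + (-9) = 72087; answer 72087
Stage 2: B1 = 72087; w = 35; T(2) = -3*(-20) + 3*(35) = 165; iterating: T(2)=165, T(3)=-555, T(4)=2160, T(5)=-8145, T(6)=30915, T(7)=-117180, T(8)=444285, T(9)=-1684395, T(10)=6386040; answer 6386040

6386040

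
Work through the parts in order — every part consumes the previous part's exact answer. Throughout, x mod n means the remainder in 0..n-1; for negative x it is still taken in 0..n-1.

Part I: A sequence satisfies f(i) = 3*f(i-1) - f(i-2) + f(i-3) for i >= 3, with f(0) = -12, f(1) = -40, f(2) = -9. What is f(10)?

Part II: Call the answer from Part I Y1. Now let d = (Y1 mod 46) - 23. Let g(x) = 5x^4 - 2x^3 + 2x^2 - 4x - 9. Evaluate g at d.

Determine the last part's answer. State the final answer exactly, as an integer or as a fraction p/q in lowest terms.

Part I: f(3) = 3*(-9) - 1*(-40) + 1*(-12) = 1; iterating: f(3)=1, f(4)=-28, f(5)=-94, f(6)=-253, f(7)=-693, f(8)=-1920, f(9)=-5320, f(10)=-14733; answer -14733
Part II: Y1 = -14733; d = 10; 5*(10)^4 - 2*(10)^3 + 2*(10)^2 - 4*(10)^1 - 9 = (50000) + (-2000) + (200) + (-40) + (-9) = 48151; answer 48151

48151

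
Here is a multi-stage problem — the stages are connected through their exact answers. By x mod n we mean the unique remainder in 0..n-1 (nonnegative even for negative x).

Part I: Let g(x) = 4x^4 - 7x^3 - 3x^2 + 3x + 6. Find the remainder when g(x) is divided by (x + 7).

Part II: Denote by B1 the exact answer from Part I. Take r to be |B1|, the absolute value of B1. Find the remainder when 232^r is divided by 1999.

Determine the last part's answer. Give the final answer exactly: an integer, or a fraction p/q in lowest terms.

Part I: remainder = value at the root: 4*(-7)^4 - 7*(-7)^3 - 3*(-7)^2 + 3*(-7)^1 + 6 = (9604) + (2401) + (-147) + (-21) + (6) = 11843; answer 11843
Part II: B1 = 11843; r = 11843; squarings mod 1999: 232^1=232, 232^2=1850, 232^4=212, 232^8=966, 232^16=1622, 232^32=200, 232^64=20, 232^128=400, 232^256=80, 232^512=403, 232^1024=490, 232^2048=220, 232^4096=424, 232^8192=1865; 232^11843 = 232^1 * 232^2 * 232^64 * 232^512 * 232^1024 * 232^2048 * 232^8192 = 1418 (mod 1999); answer 1418

1418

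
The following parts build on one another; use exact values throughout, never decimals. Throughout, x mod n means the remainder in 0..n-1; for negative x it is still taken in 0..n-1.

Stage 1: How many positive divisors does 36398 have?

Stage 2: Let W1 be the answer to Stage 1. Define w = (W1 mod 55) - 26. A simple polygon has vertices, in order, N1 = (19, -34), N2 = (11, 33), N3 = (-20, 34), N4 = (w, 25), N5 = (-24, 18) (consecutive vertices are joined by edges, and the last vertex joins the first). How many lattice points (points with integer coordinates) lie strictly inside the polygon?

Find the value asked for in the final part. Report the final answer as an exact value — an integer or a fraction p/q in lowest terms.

Stage 1: 36398 = 2 * 18199; number of divisors = (1+1) * (1+1) = 4; answer 4
Stage 2: W1 = 4; w = -22; cross terms: (19*33 - 11*-34)=1001, (11*34 - -20*33)=1034, (-20*25 - -22*34)=248, (-22*18 - -24*25)=204, (-24*-34 - 19*18)=474; twice the area = |2961| = 2961; area = 2961/2; boundary points = 1 + 1 + 1 + 1 + 1 = 5; strictly interior points = area - boundary/2 + 1 = 1479; answer 1479

1479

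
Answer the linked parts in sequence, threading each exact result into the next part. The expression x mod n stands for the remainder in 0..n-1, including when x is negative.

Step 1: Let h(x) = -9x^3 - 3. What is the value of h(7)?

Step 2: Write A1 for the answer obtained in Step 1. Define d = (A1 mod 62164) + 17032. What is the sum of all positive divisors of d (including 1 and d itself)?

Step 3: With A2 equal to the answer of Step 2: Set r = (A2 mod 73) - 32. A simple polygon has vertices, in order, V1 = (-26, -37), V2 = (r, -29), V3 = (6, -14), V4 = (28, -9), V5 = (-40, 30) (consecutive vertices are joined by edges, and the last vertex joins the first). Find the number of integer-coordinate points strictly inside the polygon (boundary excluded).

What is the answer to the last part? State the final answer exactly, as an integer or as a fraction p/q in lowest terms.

2356

Step 1: -9*(7)^3 - 3 = (-3087) + (-3) = -3090; answer -3090
Step 2: A1 = -3090; d = 76106; 76106 = 2 * 38053; sigma = (1 + 2) * (1 + 38053) = 3 * 38054 = 114162; answer 114162
Step 3: A2 = 114162; r = 31; cross terms: (-26*-29 - 31*-37)=1901, (31*-14 - 6*-29)=-260, (6*-9 - 28*-14)=338, (28*30 - -40*-9)=480, (-40*-37 - -26*30)=2260; twice the area = |4719| = 4719; area = 4719/2; boundary points = 1 + 5 + 1 + 1 + 1 = 9; strictly interior points = area - boundary/2 + 1 = 2356; answer 2356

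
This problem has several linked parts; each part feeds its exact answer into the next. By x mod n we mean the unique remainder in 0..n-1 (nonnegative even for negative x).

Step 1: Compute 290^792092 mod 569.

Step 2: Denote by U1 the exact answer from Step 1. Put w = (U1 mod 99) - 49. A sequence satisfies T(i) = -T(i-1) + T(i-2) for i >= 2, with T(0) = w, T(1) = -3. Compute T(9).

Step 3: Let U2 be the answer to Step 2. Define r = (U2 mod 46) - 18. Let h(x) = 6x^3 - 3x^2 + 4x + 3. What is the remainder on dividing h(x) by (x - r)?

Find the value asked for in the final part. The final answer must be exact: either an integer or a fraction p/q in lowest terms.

Step 1: squarings mod 569: 290^1=290, 290^2=457, 290^4=26, 290^8=107, 290^16=69, 290^32=209, 290^64=437, 290^128=354, 290^256=136, 290^512=288, 290^1024=439, 290^2048=399, 290^4096=450, 290^8192=505, 290^16384=113, 290^32768=251, 290^65536=411, 290^131072=497, 290^262144=63, 290^524288=555; 290^792092 = 290^4 * 290^8 * 290^16 * 290^512 * 290^1024 * 290^4096 * 290^262144 * 290^524288 = 500 (mod 569); answer 500
Step 2: U1 = 500; w = -44; T(2) = -1*(-3) + 1*(-44) = -41; iterating: T(2)=-41, T(3)=38, T(4)=-79, T(5)=117, T(6)=-196, T(7)=313, T(8)=-509, T(9)=822; answer 822
Step 3: U2 = 822; r = 22; remainder = value at the root: 6*(22)^3 - 3*(22)^2 + 4*(22)^1 + 3 = (63888) + (-1452) + (88) + (3) = 62527; answer 62527

62527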